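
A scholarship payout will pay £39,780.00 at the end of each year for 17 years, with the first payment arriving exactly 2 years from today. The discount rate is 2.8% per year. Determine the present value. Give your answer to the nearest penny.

£517,785.11

Ordinary annuity of 17 payments, first payment at period 2.
Periodic rate r = 0.028 per year.
The ordinary-annuity PV formula values the stream one period before the first payment (period 1); discount that back 1 periods:
PV₀ = 39,780 × [1 − (1+r)^−17] / r × (1+r)^−1 = £517,785.11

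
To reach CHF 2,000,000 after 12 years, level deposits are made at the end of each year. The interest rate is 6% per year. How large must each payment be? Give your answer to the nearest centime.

Level ordinary annuity; solve FV = PMT × [((1+r)^n − 1)/r] for PMT.
Periodic rate r = 0.06 per year.
With n = 12: PMT = 2,000,000 / ([((1+r)^n − 1)/r]) = CHF 118,554.06

CHF 118,554.06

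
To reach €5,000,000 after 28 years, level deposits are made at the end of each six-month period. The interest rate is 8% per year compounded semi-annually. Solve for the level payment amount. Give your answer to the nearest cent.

Level ordinary annuity; solve FV = PMT × [((1+r)^n − 1)/r] for PMT.
Periodic rate r = 0.08/2 per half-year; n is counted in half-years.
With n = 56: PMT = 5,000,000 / ([((1+r)^n − 1)/r]) = €25,024.33

€25,024.33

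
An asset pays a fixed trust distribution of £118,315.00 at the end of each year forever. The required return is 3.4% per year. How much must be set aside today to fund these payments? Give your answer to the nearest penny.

£3,479,852.94

Periodic rate r = 0.034 per year.
Level perpetuity: PV = PMT / r = 118,315 / (0.034) = £3,479,852.94.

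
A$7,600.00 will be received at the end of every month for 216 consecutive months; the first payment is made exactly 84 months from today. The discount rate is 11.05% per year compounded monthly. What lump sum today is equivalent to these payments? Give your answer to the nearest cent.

Ordinary annuity of 216 payments, first payment at period 84.
Periodic rate r = 0.1105/12 per month; n is counted in months.
The ordinary-annuity PV formula values the stream one period before the first payment (period 83); discount that back 83 periods:
PV₀ = 7,600 × [1 − (1+r)^−216] / r × (1+r)^−83 = A$332,421.52

A$332,421.52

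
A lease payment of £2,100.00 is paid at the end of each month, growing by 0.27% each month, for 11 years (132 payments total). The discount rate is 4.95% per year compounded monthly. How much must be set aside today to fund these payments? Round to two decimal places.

£251,908.61

Periodic rate r = 0.0495/12 per month; n is counted in months.
Growing ordinary annuity: PV = PMT₁ × [1 − ((1+g)/(1+r))^n] / (r − g) = 2,100 × [1 − ((1+0.0027)/(1+r))^132] / (r − 0.0027) = £251,908.61.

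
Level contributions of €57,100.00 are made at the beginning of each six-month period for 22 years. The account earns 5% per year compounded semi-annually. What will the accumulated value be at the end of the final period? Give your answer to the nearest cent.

This is an annuity due: 44 deposits of €57,100.00 at the beginning of each six-month period.
Periodic rate r = 0.05/2 per half-year; n is counted in half-years.
FV = PMT × [((1+r)^n − 1)/r] × (1+r) = 57,100 × [(1+r)^44 − 1] / r × (1+r) = €4,597,471.09

€4,597,471.09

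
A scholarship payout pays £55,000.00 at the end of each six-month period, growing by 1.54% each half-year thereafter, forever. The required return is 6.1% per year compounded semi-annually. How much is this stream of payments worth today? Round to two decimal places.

Periodic rate r = 0.061/2 per half-year.
Growing perpetuity (Gordon): PV = PMT₁ / (r − g) = 55,000 / (r − 0.0154) = £3,642,384.11.

£3,642,384.11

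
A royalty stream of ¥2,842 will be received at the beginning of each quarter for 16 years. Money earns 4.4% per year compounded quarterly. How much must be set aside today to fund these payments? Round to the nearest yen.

This is an annuity due: 64 payments of ¥2,842 at the beginning of each quarter.
Periodic rate r = 0.044/4 per quarter; n is counted in quarters.
PV = PMT × [(1 − (1+r)^−n)/r] × (1+r) = 2,842 × [1 − (1+r)^−64] / r × (1+r) = ¥131,515

¥131,515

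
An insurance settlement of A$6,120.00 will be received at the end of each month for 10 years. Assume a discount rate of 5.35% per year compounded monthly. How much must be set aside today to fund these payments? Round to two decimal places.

This is an ordinary annuity: 120 payments of A$6,120.00 at the end of each month.
Periodic rate r = 0.0535/12 per month; n is counted in months.
PV = PMT × [(1 − (1+r)^−n)/r] = 6,120 × [1 − (1+r)^−120] / r = A$567,799.50

A$567,799.50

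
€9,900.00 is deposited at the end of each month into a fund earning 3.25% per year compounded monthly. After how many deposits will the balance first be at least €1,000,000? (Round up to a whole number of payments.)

90 payments

Periodic rate r = 0.0325/12 per month; n is counted in months.
Ordinary annuity FV: 1,000,000 = 9,900 × [((1+r)^n − 1)/r].
(1+r)^n = 1 + 1,000,000 × r / 9,900, so n = ln(1 + 1,000,000·r/9,900) / ln(1+r) = 89.41.
Round up to a whole number of payments: n = 90.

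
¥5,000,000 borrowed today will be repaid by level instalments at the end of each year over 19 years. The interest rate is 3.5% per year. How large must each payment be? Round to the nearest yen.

¥364,702

Level ordinary annuity; solve PV = PMT × [(1 − (1+r)^−n)/r] for PMT.
Periodic rate r = 0.035 per year.
With n = 19: PMT = 5,000,000 / ([(1 − (1+r)^−n)/r]) = ¥364,702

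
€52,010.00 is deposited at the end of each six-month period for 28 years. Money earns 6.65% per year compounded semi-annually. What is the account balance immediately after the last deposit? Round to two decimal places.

This is an ordinary annuity: 56 deposits of €52,010.00 at the end of each six-month period.
Periodic rate r = 0.0665/2 per half-year; n is counted in half-years.
FV = PMT × [((1+r)^n − 1)/r] = 52,010 × [(1+r)^56 − 1] / r = €8,203,626.06

€8,203,626.06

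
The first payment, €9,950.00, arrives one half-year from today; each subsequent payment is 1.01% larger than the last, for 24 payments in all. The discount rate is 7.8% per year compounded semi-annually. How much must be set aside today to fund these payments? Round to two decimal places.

Periodic rate r = 0.078/2 per half-year; n is counted in half-years.
Growing ordinary annuity: PV = PMT₁ × [1 − ((1+g)/(1+r))^n] / (r − g) = 9,950 × [1 − ((1+0.0101)/(1+r))^24] / (r − 0.0101) = €169,347.48.

€169,347.48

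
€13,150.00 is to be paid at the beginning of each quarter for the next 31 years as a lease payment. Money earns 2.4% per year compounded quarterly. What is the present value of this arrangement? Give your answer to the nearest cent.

€1,154,735.49

This is an annuity due: 124 payments of €13,150.00 at the beginning of each quarter.
Periodic rate r = 0.024/4 per quarter; n is counted in quarters.
PV = PMT × [(1 − (1+r)^−n)/r] × (1+r) = 13,150 × [1 − (1+r)^−124] / r × (1+r) = €1,154,735.49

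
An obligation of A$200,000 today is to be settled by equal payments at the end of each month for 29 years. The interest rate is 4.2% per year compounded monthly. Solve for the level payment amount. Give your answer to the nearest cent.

A$994.96

Level ordinary annuity; solve PV = PMT × [(1 − (1+r)^−n)/r] for PMT.
Periodic rate r = 0.042/12 per month; n is counted in months.
With n = 348: PMT = 200,000 / ([(1 − (1+r)^−n)/r]) = A$994.96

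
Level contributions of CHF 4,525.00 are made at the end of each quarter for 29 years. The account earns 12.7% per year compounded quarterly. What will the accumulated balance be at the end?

CHF 5,209,457.45

This is an ordinary annuity: 116 deposits of CHF 4,525.00 at the end of each quarter.
Periodic rate r = 0.127/4 per quarter; n is counted in quarters.
FV = PMT × [((1+r)^n − 1)/r] = 4,525 × [(1+r)^116 − 1] / r = CHF 5,209,457.45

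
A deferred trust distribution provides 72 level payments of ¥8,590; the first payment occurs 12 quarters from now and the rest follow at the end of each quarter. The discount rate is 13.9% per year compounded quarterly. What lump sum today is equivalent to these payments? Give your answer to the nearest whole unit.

Ordinary annuity of 72 payments, first payment at period 12.
Periodic rate r = 0.139/4 per quarter; n is counted in quarters.
The ordinary-annuity PV formula values the stream one period before the first payment (period 11); discount that back 11 periods:
PV₀ = 8,590 × [1 − (1+r)^−72] / r × (1+r)^−11 = ¥155,254

¥155,254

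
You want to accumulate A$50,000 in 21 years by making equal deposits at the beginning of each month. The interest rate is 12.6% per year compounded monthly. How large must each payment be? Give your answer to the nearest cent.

Level annuity due; solve FV = PMT × [((1+r)^n − 1)/r] × (1+r) for PMT.
Periodic rate r = 0.126/12 per month; n is counted in months.
With n = 252: PMT = 50,000 / ([((1+r)^n − 1)/r] × (1+r)) = A$40.26

A$40.26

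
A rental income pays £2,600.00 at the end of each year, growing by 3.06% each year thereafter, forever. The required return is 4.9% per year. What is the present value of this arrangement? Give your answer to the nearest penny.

Periodic rate r = 0.049 per year.
Growing perpetuity (Gordon): PV = PMT₁ / (r − g) = 2,600 / (r − 0.0306) = £141,304.35.

£141,304.35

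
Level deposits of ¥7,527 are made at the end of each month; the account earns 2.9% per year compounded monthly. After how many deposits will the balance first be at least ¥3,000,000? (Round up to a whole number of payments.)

Periodic rate r = 0.029/12 per month; n is counted in months.
Ordinary annuity FV: 3,000,000 = 7,527 × [((1+r)^n − 1)/r].
(1+r)^n = 1 + 3,000,000 × r / 7,527, so n = ln(1 + 3,000,000·r/7,527) / ln(1+r) = 279.47.
Round up to a whole number of payments: n = 280.

280 payments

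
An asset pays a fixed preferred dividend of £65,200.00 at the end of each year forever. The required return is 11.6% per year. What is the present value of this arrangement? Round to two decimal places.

£562,068.97

Periodic rate r = 0.116 per year.
Level perpetuity: PV = PMT / r = 65,200 / (0.116) = £562,068.97.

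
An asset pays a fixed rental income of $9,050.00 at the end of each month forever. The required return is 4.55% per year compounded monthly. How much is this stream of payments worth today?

$2,386,813.19

Periodic rate r = 0.0455/12 per month.
Level perpetuity: PV = PMT / r = 9,050 / (0.0455/12) = $2,386,813.19.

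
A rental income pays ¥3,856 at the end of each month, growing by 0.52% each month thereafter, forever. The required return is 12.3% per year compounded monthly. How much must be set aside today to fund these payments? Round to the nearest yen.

Periodic rate r = 0.123/12 per month.
Growing perpetuity (Gordon): PV = PMT₁ / (r − g) = 3,856 / (r − 0.0052) = ¥763,564.

¥763,564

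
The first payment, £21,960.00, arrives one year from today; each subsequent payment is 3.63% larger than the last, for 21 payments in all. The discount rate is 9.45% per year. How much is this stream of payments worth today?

Periodic rate r = 0.0945 per year.
Growing ordinary annuity: PV = PMT₁ × [1 − ((1+g)/(1+r))^n] / (r − g) = 21,960 × [1 − ((1+0.0363)/(1+r))^21] / (r − 0.0363) = £257,542.51.

£257,542.51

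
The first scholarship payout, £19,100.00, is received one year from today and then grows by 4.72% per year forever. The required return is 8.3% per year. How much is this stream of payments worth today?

Periodic rate r = 0.083 per year.
Growing perpetuity (Gordon): PV = PMT₁ / (r − g) = 19,100 / (r − 0.0472) = £533,519.55.

£533,519.55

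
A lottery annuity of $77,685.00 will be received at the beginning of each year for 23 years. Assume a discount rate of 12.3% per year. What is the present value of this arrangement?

$660,057.64

This is an annuity due: 23 payments of $77,685.00 at the beginning of each year.
Periodic rate r = 0.123 per year.
PV = PMT × [(1 − (1+r)^−n)/r] × (1+r) = 77,685 × [1 − (1+r)^−23] / r × (1+r) = $660,057.64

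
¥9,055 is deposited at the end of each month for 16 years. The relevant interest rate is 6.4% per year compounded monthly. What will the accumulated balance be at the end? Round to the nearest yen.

This is an ordinary annuity: 192 deposits of ¥9,055 at the end of each month.
Periodic rate r = 0.064/12 per month; n is counted in months.
FV = PMT × [((1+r)^n − 1)/r] = 9,055 × [(1+r)^192 − 1] / r = ¥3,016,578

¥3,016,578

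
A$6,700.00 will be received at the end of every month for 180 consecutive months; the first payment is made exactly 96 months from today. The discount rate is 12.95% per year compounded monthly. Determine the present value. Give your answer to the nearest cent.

A$191,502.42

Ordinary annuity of 180 payments, first payment at period 96.
Periodic rate r = 0.1295/12 per month; n is counted in months.
The ordinary-annuity PV formula values the stream one period before the first payment (period 95); discount that back 95 periods:
PV₀ = 6,700 × [1 − (1+r)^−180] / r × (1+r)^−95 = A$191,502.42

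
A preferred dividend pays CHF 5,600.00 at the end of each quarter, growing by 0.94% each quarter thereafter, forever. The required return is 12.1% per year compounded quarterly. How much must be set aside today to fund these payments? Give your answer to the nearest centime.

CHF 268,585.13

Periodic rate r = 0.121/4 per quarter.
Growing perpetuity (Gordon): PV = PMT₁ / (r − g) = 5,600 / (r − 0.0094) = CHF 268,585.13.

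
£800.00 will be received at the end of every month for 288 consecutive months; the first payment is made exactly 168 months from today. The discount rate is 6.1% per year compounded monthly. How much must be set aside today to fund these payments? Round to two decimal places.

£51,815.70

Ordinary annuity of 288 payments, first payment at period 168.
Periodic rate r = 0.061/12 per month; n is counted in months.
The ordinary-annuity PV formula values the stream one period before the first payment (period 167); discount that back 167 periods:
PV₀ = 800 × [1 − (1+r)^−288] / r × (1+r)^−167 = £51,815.70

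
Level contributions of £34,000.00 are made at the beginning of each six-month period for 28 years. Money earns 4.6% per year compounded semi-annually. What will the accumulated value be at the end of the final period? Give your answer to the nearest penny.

This is an annuity due: 56 deposits of £34,000.00 at the beginning of each six-month period.
Periodic rate r = 0.046/2 per half-year; n is counted in half-years.
FV = PMT × [((1+r)^n − 1)/r] × (1+r) = 34,000 × [(1+r)^56 − 1] / r × (1+r) = £3,891,077.97

£3,891,077.97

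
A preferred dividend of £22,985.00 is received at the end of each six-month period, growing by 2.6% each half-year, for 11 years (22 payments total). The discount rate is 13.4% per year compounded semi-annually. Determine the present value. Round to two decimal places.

Periodic rate r = 0.134/2 per half-year; n is counted in half-years.
Growing ordinary annuity: PV = PMT₁ × [1 − ((1+g)/(1+r))^n] / (r − g) = 22,985 × [1 − ((1+0.026)/(1+r))^22] / (r − 0.026) = £323,862.28.

£323,862.28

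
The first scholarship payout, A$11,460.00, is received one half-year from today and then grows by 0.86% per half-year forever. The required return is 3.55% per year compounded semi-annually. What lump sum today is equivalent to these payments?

Periodic rate r = 0.0355/2 per half-year.
Growing perpetuity (Gordon): PV = PMT₁ / (r − g) = 11,460 / (r − 0.0086) = A$1,252,459.02.

A$1,252,459.02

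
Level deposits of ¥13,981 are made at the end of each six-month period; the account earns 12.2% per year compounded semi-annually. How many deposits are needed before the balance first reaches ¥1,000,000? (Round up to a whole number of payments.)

29 payments

Periodic rate r = 0.122/2 per half-year; n is counted in half-years.
Ordinary annuity FV: 1,000,000 = 13,981 × [((1+r)^n − 1)/r].
(1+r)^n = 1 + 1,000,000 × r / 13,981, so n = ln(1 + 1,000,000·r/13,981) / ln(1+r) = 28.36.
Round up to a whole number of payments: n = 29.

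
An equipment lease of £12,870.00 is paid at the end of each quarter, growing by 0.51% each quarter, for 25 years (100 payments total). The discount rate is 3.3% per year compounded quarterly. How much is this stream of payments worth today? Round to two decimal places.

Periodic rate r = 0.033/4 per quarter; n is counted in quarters.
Growing ordinary annuity: PV = PMT₁ × [1 − ((1+g)/(1+r))^n] / (r − g) = 12,870 × [1 − ((1+0.0051)/(1+r))^100] / (r − 0.0051) = £1,097,771.87.

£1,097,771.87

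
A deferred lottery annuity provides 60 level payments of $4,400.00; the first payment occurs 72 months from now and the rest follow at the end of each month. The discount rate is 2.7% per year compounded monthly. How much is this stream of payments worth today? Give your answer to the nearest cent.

Ordinary annuity of 60 payments, first payment at period 72.
Periodic rate r = 0.027/12 per month; n is counted in months.
The ordinary-annuity PV formula values the stream one period before the first payment (period 71); discount that back 71 periods:
PV₀ = 4,400 × [1 − (1+r)^−60] / r × (1+r)^−71 = $210,311.13

$210,311.13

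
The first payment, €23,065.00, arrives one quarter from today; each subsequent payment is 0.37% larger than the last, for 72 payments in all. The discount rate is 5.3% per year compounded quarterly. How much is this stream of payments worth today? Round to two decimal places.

Periodic rate r = 0.053/4 per quarter; n is counted in quarters.
Growing ordinary annuity: PV = PMT₁ × [1 − ((1+g)/(1+r))^n] / (r − g) = 23,065 × [1 − ((1+0.0037)/(1+r))^72] / (r − 0.0037) = €1,193,843.38.

€1,193,843.38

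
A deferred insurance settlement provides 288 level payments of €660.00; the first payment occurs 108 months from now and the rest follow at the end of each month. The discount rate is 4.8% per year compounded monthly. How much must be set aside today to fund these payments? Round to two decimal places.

€73,547.57

Ordinary annuity of 288 payments, first payment at period 108.
Periodic rate r = 0.048/12 per month; n is counted in months.
The ordinary-annuity PV formula values the stream one period before the first payment (period 107); discount that back 107 periods:
PV₀ = 660 × [1 − (1+r)^−288] / r × (1+r)^−107 = €73,547.57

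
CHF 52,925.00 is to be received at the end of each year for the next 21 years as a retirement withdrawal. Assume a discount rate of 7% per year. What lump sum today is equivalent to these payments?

This is an ordinary annuity: 21 payments of CHF 52,925.00 at the end of each year.
Periodic rate r = 0.07 per year.
PV = PMT × [(1 − (1+r)^−n)/r] = 52,925 × [1 − (1+r)^−21] / r = CHF 573,470.28

CHF 573,470.28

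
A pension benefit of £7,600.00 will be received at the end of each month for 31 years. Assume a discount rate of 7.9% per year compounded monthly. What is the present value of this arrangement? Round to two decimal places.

This is an ordinary annuity: 372 payments of £7,600.00 at the end of each month.
Periodic rate r = 0.079/12 per month; n is counted in months.
PV = PMT × [(1 − (1+r)^−n)/r] = 7,600 × [1 − (1+r)^−372] / r = £1,053,907.19

£1,053,907.19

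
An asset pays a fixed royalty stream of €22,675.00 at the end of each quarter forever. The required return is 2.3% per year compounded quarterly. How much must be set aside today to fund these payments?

Periodic rate r = 0.023/4 per quarter.
Level perpetuity: PV = PMT / r = 22,675 / (0.023/4) = €3,943,478.26.

€3,943,478.26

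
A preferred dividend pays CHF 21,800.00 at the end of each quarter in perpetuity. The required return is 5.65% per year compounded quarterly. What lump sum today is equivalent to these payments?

Periodic rate r = 0.0565/4 per quarter.
Level perpetuity: PV = PMT / r = 21,800 / (0.0565/4) = CHF 1,543,362.83.

CHF 1,543,362.83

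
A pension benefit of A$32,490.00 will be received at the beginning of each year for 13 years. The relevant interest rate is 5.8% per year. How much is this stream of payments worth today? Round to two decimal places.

A$307,892.76

This is an annuity due: 13 payments of A$32,490.00 at the beginning of each year.
Periodic rate r = 0.058 per year.
PV = PMT × [(1 − (1+r)^−n)/r] × (1+r) = 32,490 × [1 − (1+r)^−13] / r × (1+r) = A$307,892.76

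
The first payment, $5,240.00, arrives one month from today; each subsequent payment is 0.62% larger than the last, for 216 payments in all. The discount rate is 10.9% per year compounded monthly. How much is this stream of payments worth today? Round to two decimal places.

Periodic rate r = 0.109/12 per month; n is counted in months.
Growing ordinary annuity: PV = PMT₁ × [1 − ((1+g)/(1+r))^n] / (r − g) = 5,240 × [1 − ((1+0.0062)/(1+r))^216] / (r − 0.0062) = $837,831.03.

$837,831.03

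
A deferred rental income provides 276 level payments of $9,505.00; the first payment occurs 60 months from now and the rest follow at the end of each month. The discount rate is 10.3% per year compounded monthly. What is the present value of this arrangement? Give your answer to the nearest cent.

$605,587.85

Ordinary annuity of 276 payments, first payment at period 60.
Periodic rate r = 0.103/12 per month; n is counted in months.
The ordinary-annuity PV formula values the stream one period before the first payment (period 59); discount that back 59 periods:
PV₀ = 9,505 × [1 − (1+r)^−276] / r × (1+r)^−59 = $605,587.85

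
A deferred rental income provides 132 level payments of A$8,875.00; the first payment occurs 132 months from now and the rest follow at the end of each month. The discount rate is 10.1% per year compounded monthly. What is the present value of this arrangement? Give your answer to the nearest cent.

A$235,377.90

Ordinary annuity of 132 payments, first payment at period 132.
Periodic rate r = 0.101/12 per month; n is counted in months.
The ordinary-annuity PV formula values the stream one period before the first payment (period 131); discount that back 131 periods:
PV₀ = 8,875 × [1 − (1+r)^−132] / r × (1+r)^−131 = A$235,377.90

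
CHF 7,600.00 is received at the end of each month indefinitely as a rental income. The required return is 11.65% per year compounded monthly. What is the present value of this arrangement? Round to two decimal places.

CHF 782,832.62

Periodic rate r = 0.1165/12 per month.
Level perpetuity: PV = PMT / r = 7,600 / (0.1165/12) = CHF 782,832.62.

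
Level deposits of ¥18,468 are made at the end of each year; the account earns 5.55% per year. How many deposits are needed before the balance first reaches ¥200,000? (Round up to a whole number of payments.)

Periodic rate r = 0.0555 per year.
Ordinary annuity FV: 200,000 = 18,468 × [((1+r)^n − 1)/r].
(1+r)^n = 1 + 200,000 × r / 18,468, so n = ln(1 + 200,000·r/18,468) / ln(1+r) = 8.71.
Round up to a whole number of payments: n = 9.

9 payments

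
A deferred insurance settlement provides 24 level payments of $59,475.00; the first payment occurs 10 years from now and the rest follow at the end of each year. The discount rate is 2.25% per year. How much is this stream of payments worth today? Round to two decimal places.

Ordinary annuity of 24 payments, first payment at period 10.
Periodic rate r = 0.0225 per year.
The ordinary-annuity PV formula values the stream one period before the first payment (period 9); discount that back 9 periods:
PV₀ = 59,475 × [1 − (1+r)^−24] / r × (1+r)^−9 = $895,207.21

$895,207.21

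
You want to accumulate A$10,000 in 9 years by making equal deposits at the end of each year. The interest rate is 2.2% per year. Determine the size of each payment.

Level ordinary annuity; solve FV = PMT × [((1+r)^n − 1)/r] for PMT.
Periodic rate r = 0.022 per year.
With n = 9: PMT = 10,000 / ([((1+r)^n − 1)/r]) = A$1,016.88

A$1,016.88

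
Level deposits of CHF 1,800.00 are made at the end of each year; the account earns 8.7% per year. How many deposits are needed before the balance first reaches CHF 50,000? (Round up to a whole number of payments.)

Periodic rate r = 0.087 per year.
Ordinary annuity FV: 50,000 = 1,800 × [((1+r)^n − 1)/r].
(1+r)^n = 1 + 50,000 × r / 1,800, so n = ln(1 + 50,000·r/1,800) / ln(1+r) = 14.73.
Round up to a whole number of payments: n = 15.

15 payments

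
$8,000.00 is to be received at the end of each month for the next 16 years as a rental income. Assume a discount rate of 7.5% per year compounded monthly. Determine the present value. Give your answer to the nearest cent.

$893,028.98

This is an ordinary annuity: 192 payments of $8,000.00 at the end of each month.
Periodic rate r = 0.075/12 per month; n is counted in months.
PV = PMT × [(1 − (1+r)^−n)/r] = 8,000 × [1 − (1+r)^−192] / r = $893,028.98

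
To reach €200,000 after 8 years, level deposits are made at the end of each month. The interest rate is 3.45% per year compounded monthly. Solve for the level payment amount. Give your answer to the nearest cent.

€1,812.02

Level ordinary annuity; solve FV = PMT × [((1+r)^n − 1)/r] for PMT.
Periodic rate r = 0.0345/12 per month; n is counted in months.
With n = 96: PMT = 200,000 / ([((1+r)^n − 1)/r]) = €1,812.02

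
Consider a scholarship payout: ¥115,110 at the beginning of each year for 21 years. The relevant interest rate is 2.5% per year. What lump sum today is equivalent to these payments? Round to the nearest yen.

This is an annuity due: 21 payments of ¥115,110 at the beginning of each year.
Periodic rate r = 0.025 per year.
PV = PMT × [(1 − (1+r)^−n)/r] × (1+r) = 115,110 × [1 − (1+r)^−21] / r × (1+r) = ¥1,909,578

¥1,909,578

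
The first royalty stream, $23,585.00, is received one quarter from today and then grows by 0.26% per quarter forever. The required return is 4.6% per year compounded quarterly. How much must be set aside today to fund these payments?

$2,650,000.00

Periodic rate r = 0.046/4 per quarter.
Growing perpetuity (Gordon): PV = PMT₁ / (r − g) = 23,585 / (r − 0.0026) = $2,650,000.00.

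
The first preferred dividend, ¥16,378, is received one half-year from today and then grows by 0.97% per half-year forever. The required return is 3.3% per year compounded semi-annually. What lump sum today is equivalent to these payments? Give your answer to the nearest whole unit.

Periodic rate r = 0.033/2 per half-year.
Growing perpetuity (Gordon): PV = PMT₁ / (r − g) = 16,378 / (r − 0.0097) = ¥2,408,529.

¥2,408,529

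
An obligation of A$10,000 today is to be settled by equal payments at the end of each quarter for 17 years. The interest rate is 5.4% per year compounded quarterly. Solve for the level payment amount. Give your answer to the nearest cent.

Level ordinary annuity; solve PV = PMT × [(1 − (1+r)^−n)/r] for PMT.
Periodic rate r = 0.054/4 per quarter; n is counted in quarters.
With n = 68: PMT = 10,000 / ([(1 − (1+r)^−n)/r]) = A$225.67

A$225.67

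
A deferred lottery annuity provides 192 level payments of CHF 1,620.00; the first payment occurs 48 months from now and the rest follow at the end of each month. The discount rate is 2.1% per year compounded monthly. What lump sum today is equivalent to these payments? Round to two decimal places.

CHF 243,156.98

Ordinary annuity of 192 payments, first payment at period 48.
Periodic rate r = 0.021/12 per month; n is counted in months.
The ordinary-annuity PV formula values the stream one period before the first payment (period 47); discount that back 47 periods:
PV₀ = 1,620 × [1 − (1+r)^−192] / r × (1+r)^−47 = CHF 243,156.98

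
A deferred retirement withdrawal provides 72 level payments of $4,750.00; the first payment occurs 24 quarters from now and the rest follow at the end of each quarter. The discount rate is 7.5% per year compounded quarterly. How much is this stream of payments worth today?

$121,870.44

Ordinary annuity of 72 payments, first payment at period 24.
Periodic rate r = 0.075/4 per quarter; n is counted in quarters.
The ordinary-annuity PV formula values the stream one period before the first payment (period 23); discount that back 23 periods:
PV₀ = 4,750 × [1 − (1+r)^−72] / r × (1+r)^−23 = $121,870.44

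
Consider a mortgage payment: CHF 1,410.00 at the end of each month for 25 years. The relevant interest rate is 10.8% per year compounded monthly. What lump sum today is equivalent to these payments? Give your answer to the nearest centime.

This is an ordinary annuity: 300 payments of CHF 1,410.00 at the end of each month.
Periodic rate r = 0.108/12 per month; n is counted in months.
PV = PMT × [(1 − (1+r)^−n)/r] = 1,410 × [1 − (1+r)^−300] / r = CHF 146,009.87

CHF 146,009.87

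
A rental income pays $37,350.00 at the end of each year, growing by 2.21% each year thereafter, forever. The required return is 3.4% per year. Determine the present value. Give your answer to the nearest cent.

$3,138,655.46

Periodic rate r = 0.034 per year.
Growing perpetuity (Gordon): PV = PMT₁ / (r − g) = 37,350 / (r − 0.0221) = $3,138,655.46.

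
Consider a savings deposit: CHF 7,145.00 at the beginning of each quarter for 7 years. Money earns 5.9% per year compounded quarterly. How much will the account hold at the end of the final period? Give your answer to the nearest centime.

CHF 249,115.15

This is an annuity due: 28 deposits of CHF 7,145.00 at the beginning of each quarter.
Periodic rate r = 0.059/4 per quarter; n is counted in quarters.
FV = PMT × [((1+r)^n − 1)/r] × (1+r) = 7,145 × [(1+r)^28 − 1] / r × (1+r) = CHF 249,115.15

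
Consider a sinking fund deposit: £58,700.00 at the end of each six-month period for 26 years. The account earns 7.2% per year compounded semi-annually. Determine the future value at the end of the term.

This is an ordinary annuity: 52 deposits of £58,700.00 at the end of each six-month period.
Periodic rate r = 0.072/2 per half-year; n is counted in half-years.
FV = PMT × [((1+r)^n − 1)/r] = 58,700 × [(1+r)^52 − 1] / r = £8,626,976.47

£8,626,976.47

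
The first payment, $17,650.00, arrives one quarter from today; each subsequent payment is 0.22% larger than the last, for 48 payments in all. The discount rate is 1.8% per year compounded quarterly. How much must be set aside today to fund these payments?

$799,575.94

Periodic rate r = 0.018/4 per quarter; n is counted in quarters.
Growing ordinary annuity: PV = PMT₁ × [1 − ((1+g)/(1+r))^n] / (r − g) = 17,650 × [1 − ((1+0.0022)/(1+r))^48] / (r − 0.0022) = $799,575.94.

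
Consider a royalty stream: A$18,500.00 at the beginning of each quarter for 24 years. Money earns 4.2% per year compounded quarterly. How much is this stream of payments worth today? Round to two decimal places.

This is an annuity due: 96 payments of A$18,500.00 at the beginning of each quarter.
Periodic rate r = 0.042/4 per quarter; n is counted in quarters.
PV = PMT × [(1 − (1+r)^−n)/r] × (1+r) = 18,500 × [1 − (1+r)^−96] / r × (1+r) = A$1,127,225.73

A$1,127,225.73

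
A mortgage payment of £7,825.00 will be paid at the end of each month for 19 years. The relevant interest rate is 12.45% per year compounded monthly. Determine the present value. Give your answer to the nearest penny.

This is an ordinary annuity: 228 payments of £7,825.00 at the end of each month.
Periodic rate r = 0.1245/12 per month; n is counted in months.
PV = PMT × [(1 − (1+r)^−n)/r] = 7,825 × [1 − (1+r)^−228] / r = £682,525.76

£682,525.76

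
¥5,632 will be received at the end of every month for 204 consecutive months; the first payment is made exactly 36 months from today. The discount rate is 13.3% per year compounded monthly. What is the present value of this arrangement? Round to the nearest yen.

Ordinary annuity of 204 payments, first payment at period 36.
Periodic rate r = 0.133/12 per month; n is counted in months.
The ordinary-annuity PV formula values the stream one period before the first payment (period 35); discount that back 35 periods:
PV₀ = 5,632 × [1 − (1+r)^−204] / r × (1+r)^−35 = ¥309,033

¥309,033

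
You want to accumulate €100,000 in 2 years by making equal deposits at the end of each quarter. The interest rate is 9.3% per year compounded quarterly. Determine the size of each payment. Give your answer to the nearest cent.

€11,517.86

Level ordinary annuity; solve FV = PMT × [((1+r)^n − 1)/r] for PMT.
Periodic rate r = 0.093/4 per quarter; n is counted in quarters.
With n = 8: PMT = 100,000 / ([((1+r)^n − 1)/r]) = €11,517.86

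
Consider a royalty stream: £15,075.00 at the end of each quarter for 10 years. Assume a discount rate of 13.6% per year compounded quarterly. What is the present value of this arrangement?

This is an ordinary annuity: 40 payments of £15,075.00 at the end of each quarter.
Periodic rate r = 0.136/4 per quarter; n is counted in quarters.
PV = PMT × [(1 − (1+r)^−n)/r] = 15,075 × [1 − (1+r)^−40] / r = £326,981.31

£326,981.31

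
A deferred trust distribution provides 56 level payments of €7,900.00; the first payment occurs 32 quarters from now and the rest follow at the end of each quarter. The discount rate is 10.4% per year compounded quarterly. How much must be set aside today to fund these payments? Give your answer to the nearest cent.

€104,544.02

Ordinary annuity of 56 payments, first payment at period 32.
Periodic rate r = 0.104/4 per quarter; n is counted in quarters.
The ordinary-annuity PV formula values the stream one period before the first payment (period 31); discount that back 31 periods:
PV₀ = 7,900 × [1 − (1+r)^−56] / r × (1+r)^−31 = €104,544.02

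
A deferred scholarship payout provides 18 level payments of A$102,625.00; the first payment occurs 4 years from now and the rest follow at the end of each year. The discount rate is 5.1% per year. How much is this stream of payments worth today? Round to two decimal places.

Ordinary annuity of 18 payments, first payment at period 4.
Periodic rate r = 0.051 per year.
The ordinary-annuity PV formula values the stream one period before the first payment (period 3); discount that back 3 periods:
PV₀ = 102,625 × [1 − (1+r)^−18] / r × (1+r)^−3 = A$1,025,316.33

A$1,025,316.33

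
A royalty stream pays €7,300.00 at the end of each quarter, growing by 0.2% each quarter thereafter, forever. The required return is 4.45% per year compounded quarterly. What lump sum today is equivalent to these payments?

Periodic rate r = 0.0445/4 per quarter.
Growing perpetuity (Gordon): PV = PMT₁ / (r − g) = 7,300 / (r − 0.002) = €800,000.00.

€800,000.00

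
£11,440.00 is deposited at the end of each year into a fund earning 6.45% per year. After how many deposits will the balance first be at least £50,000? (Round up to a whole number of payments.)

4 payments

Periodic rate r = 0.0645 per year.
Ordinary annuity FV: 50,000 = 11,440 × [((1+r)^n − 1)/r].
(1+r)^n = 1 + 50,000 × r / 11,440, so n = ln(1 + 50,000·r/11,440) / ln(1+r) = 3.97.
Round up to a whole number of payments: n = 4.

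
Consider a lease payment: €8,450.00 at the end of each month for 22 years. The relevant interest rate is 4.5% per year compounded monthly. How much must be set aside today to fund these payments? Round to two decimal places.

This is an ordinary annuity: 264 payments of €8,450.00 at the end of each month.
Periodic rate r = 0.045/12 per month; n is counted in months.
PV = PMT × [(1 − (1+r)^−n)/r] = 8,450 × [1 − (1+r)^−264] / r = €1,414,495.42

€1,414,495.42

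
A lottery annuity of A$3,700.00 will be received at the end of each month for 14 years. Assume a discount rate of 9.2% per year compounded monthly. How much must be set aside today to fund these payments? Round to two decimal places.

This is an ordinary annuity: 168 payments of A$3,700.00 at the end of each month.
Periodic rate r = 0.092/12 per month; n is counted in months.
PV = PMT × [(1 − (1+r)^−n)/r] = 3,700 × [1 − (1+r)^−168] / r = A$348,839.16

A$348,839.16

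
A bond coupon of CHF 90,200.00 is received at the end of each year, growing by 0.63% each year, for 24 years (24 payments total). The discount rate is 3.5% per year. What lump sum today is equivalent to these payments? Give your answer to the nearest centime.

Periodic rate r = 0.035 per year.
Growing ordinary annuity: PV = PMT₁ × [1 − ((1+g)/(1+r))^n] / (r − g) = 90,200 × [1 − ((1+0.0063)/(1+r))^24] / (r − 0.0063) = CHF 1,542,504.87.

CHF 1,542,504.87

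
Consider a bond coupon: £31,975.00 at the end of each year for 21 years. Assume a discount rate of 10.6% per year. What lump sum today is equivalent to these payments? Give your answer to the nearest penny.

£265,289.01

This is an ordinary annuity: 21 payments of £31,975.00 at the end of each year.
Periodic rate r = 0.106 per year.
PV = PMT × [(1 − (1+r)^−n)/r] = 31,975 × [1 − (1+r)^−21] / r = £265,289.01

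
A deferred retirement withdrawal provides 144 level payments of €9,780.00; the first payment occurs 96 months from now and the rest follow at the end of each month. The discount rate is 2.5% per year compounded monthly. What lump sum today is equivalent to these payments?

€997,544.41

Ordinary annuity of 144 payments, first payment at period 96.
Periodic rate r = 0.025/12 per month; n is counted in months.
The ordinary-annuity PV formula values the stream one period before the first payment (period 95); discount that back 95 periods:
PV₀ = 9,780 × [1 − (1+r)^−144] / r × (1+r)^−95 = €997,544.41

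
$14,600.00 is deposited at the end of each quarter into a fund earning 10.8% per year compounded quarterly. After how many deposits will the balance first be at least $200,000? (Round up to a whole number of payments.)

12 payments

Periodic rate r = 0.108/4 per quarter; n is counted in quarters.
Ordinary annuity FV: 200,000 = 14,600 × [((1+r)^n − 1)/r].
(1+r)^n = 1 + 200,000 × r / 14,600, so n = ln(1 + 200,000·r/14,600) / ln(1+r) = 11.81.
Round up to a whole number of payments: n = 12.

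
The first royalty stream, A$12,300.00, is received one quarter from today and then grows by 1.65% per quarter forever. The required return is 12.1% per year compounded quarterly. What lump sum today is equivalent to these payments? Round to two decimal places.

Periodic rate r = 0.121/4 per quarter.
Growing perpetuity (Gordon): PV = PMT₁ / (r − g) = 12,300 / (r − 0.0165) = A$894,545.45.

A$894,545.45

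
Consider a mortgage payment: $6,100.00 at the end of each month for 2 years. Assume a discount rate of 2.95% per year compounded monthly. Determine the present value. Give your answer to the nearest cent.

$141,995.53

This is an ordinary annuity: 24 payments of $6,100.00 at the end of each month.
Periodic rate r = 0.0295/12 per month; n is counted in months.
PV = PMT × [(1 − (1+r)^−n)/r] = 6,100 × [1 − (1+r)^−24] / r = $141,995.53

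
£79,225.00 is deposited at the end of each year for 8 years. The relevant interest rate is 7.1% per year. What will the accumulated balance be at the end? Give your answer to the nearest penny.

This is an ordinary annuity: 8 deposits of £79,225.00 at the end of each year.
Periodic rate r = 0.071 per year.
FV = PMT × [((1+r)^n − 1)/r] = 79,225 × [(1+r)^8 − 1] / r = £815,765.91

£815,765.91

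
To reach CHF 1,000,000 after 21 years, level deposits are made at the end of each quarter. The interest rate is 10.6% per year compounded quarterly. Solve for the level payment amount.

CHF 3,313.28

Level ordinary annuity; solve FV = PMT × [((1+r)^n − 1)/r] for PMT.
Periodic rate r = 0.106/4 per quarter; n is counted in quarters.
With n = 84: PMT = 1,000,000 / ([((1+r)^n − 1)/r]) = CHF 3,313.28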